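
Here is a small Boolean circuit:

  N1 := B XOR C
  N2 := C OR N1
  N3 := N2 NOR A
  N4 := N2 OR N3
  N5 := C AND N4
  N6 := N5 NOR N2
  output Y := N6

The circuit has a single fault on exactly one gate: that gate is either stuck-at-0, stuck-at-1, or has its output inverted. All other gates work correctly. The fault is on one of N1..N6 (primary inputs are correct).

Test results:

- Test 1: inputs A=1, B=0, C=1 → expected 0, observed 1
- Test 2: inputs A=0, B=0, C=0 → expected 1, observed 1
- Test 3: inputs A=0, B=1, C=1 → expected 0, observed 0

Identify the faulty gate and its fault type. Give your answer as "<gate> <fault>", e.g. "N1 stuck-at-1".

N2 stuck-at-0

Fault-free values for test 1 (A=1, B=0, C=1): N1=1, N2=1, N3=0, N4=1, N5=1, N6=0, giving Y=0. Observed 1.
Test 1: faults giving observed 1 are {N2 stuck-at-0, N2 inverted output, N6 stuck-at-1, N6 inverted output}.
Test 2 (A=0, B=0, C=0): fault-free N1=0, N2=0, N3=1, N4=1, N5=0, N6=1 → 1; observed 1. Eliminates N2 inverted output, N6 inverted output.
Test 3 (A=0, B=1, C=1): fault-free N1=0, N2=1, N3=0, N4=1, N5=1, N6=0 → 0; observed 0. Eliminates N6 stuck-at-1.
Only N2 stuck-at-0 is consistent with every test.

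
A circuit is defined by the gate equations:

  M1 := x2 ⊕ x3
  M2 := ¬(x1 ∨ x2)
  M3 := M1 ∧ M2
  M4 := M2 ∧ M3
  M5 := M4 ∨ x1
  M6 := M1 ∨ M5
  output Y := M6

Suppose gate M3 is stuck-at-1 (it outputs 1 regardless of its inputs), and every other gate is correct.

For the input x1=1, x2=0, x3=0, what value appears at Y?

Propagate with M3 forced: M1=0, M2=0, M3=1 [stuck-at-1], M4=0, M5=1, M6=1.
So Y = 1. (Same as the fault-free value — the fault is masked on this input.)

1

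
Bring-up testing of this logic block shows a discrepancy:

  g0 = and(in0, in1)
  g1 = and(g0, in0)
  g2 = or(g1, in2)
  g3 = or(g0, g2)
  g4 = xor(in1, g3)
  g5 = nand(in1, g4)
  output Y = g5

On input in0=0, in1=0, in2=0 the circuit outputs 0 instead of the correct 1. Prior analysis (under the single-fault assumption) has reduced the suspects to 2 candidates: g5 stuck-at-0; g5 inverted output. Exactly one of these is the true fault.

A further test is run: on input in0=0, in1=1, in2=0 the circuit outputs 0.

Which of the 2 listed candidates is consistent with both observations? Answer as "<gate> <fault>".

Evaluate each candidate on input in0=0, in1=1, in2=0:
  g5 stuck-at-0: g0=0, g1=0, g2=0, g3=0, g4=1, g5=0 [stuck-at-0] → 0 — matches
  g5 inverted output: g0=0, g1=0, g2=0, g3=0, g4=1, g5=1 [inverted output] → 1 — eliminated
Only g5 stuck-at-0 reproduces the observed 0.

g5 stuck-at-0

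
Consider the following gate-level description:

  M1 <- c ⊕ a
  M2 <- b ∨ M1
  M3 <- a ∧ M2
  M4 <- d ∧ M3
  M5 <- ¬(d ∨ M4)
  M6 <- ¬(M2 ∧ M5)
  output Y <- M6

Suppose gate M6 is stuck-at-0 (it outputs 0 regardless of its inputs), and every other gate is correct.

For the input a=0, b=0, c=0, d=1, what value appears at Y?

Propagate with M6 forced: M1=0, M2=0, M3=0, M4=0, M5=0, M6=0 [stuck-at-0].
So Y = 0. (Without the fault it would be 1.)

0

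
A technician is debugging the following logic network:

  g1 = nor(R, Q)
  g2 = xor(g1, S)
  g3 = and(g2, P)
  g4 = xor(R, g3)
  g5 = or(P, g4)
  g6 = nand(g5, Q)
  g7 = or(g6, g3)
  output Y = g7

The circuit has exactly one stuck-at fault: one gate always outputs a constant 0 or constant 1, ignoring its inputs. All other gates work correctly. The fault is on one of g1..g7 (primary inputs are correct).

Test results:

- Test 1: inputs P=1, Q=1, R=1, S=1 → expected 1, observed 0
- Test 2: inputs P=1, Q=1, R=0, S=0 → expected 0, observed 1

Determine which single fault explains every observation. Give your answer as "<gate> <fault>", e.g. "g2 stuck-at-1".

Fault-free values for test 1 (P=1, Q=1, R=1, S=1): g1=0, g2=1, g3=1, g4=0, g5=1, g6=0, g7=1, giving Y=1. Observed 0.
Test 1: faults giving observed 0 are {g1 stuck-at-1, g2 stuck-at-0, g3 stuck-at-0, g7 stuck-at-0}.
Test 2 (P=1, Q=1, R=0, S=0): fault-free g1=0, g2=0, g3=0, g4=0, g5=1, g6=0, g7=0 → 0; observed 1. Eliminates g2 stuck-at-0, g3 stuck-at-0, g7 stuck-at-0.
Only g1 stuck-at-1 is consistent with every test.

g1 stuck-at-1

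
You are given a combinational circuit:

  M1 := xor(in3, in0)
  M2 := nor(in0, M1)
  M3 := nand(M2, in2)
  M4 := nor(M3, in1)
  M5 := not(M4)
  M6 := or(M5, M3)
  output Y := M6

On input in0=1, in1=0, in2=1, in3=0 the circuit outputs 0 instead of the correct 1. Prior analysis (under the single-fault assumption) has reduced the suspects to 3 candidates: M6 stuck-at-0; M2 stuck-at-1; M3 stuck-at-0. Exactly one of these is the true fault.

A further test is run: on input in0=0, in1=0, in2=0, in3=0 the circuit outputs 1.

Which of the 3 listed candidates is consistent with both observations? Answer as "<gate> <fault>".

Evaluate each candidate on input in0=0, in1=0, in2=0, in3=0:
  M6 stuck-at-0: M1=0, M2=1, M3=1, M4=0, M5=1, M6=0 [stuck-at-0] → 0 — eliminated
  M2 stuck-at-1: M1=0, M2=1 [stuck-at-1], M3=1, M4=0, M5=1, M6=1 → 1 — matches
  M3 stuck-at-0: M1=0, M2=1, M3=0 [stuck-at-0], M4=1, M5=0, M6=0 → 0 — eliminated
Only M2 stuck-at-1 reproduces the observed 1.

M2 stuck-at-1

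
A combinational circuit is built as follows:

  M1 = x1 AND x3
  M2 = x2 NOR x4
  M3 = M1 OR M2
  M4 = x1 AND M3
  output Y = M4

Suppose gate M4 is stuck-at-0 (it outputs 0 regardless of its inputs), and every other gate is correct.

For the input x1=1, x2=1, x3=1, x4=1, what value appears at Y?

0

Propagate with M4 forced: M1=1, M2=0, M3=1, M4=0 [stuck-at-0].
So Y = 0. (Without the fault it would be 1.)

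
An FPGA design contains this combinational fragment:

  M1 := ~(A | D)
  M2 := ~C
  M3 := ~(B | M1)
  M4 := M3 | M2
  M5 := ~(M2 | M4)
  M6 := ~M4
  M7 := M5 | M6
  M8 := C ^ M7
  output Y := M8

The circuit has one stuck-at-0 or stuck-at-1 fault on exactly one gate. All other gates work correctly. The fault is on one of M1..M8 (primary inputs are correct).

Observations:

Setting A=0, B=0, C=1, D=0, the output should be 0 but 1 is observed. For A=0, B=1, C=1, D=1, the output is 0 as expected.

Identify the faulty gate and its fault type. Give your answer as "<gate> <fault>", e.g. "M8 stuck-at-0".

Fault-free values for test 1 (A=0, B=0, C=1, D=0): M1=1, M2=0, M3=0, M4=0, M5=1, M6=1, M7=1, M8=0, giving Y=0. Observed 1.
Test 1: faults giving observed 1 are {M1 stuck-at-0, M2 stuck-at-1, M3 stuck-at-1, M4 stuck-at-1, M7 stuck-at-0, M8 stuck-at-1}.
Test 2 (A=0, B=1, C=1, D=1): fault-free M1=0, M2=0, M3=0, M4=0, M5=1, M6=1, M7=1, M8=0 → 0; observed 0. Eliminates M2 stuck-at-1, M3 stuck-at-1, M4 stuck-at-1, M7 stuck-at-0, M8 stuck-at-1.
Only M1 stuck-at-0 is consistent with every test.

M1 stuck-at-0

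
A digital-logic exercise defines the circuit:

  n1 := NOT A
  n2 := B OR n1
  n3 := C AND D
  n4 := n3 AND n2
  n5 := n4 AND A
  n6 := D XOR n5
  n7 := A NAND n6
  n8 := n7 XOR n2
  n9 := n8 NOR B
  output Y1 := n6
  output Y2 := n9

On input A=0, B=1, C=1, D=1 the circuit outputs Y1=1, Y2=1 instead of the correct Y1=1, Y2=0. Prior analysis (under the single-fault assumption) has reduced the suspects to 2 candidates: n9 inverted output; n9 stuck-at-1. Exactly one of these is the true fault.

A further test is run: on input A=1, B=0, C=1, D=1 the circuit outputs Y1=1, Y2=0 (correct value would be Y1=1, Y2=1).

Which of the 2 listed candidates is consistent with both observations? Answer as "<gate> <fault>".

Evaluate each candidate on input A=1, B=0, C=1, D=1:
  n9 inverted output: n1=0, n2=0, n3=1, n4=0, n5=0, n6=1, n7=0, n8=0, n9=0 [inverted output] → Y1=1, Y2=0 — matches
  n9 stuck-at-1: n1=0, n2=0, n3=1, n4=0, n5=0, n6=1, n7=0, n8=0, n9=1 [stuck-at-1] → Y1=1, Y2=1 — eliminated
Only n9 inverted output reproduces the observed Y1=1, Y2=0.

n9 inverted output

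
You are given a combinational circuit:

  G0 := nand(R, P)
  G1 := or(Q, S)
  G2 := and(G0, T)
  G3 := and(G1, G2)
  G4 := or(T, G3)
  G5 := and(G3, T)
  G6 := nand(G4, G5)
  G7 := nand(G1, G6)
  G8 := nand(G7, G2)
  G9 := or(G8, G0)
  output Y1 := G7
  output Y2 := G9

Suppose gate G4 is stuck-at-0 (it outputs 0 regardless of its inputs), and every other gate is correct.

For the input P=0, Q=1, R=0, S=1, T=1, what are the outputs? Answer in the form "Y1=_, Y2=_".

Propagate with G4 forced: G0=1, G1=1, G2=1, G3=1, G4=0 [stuck-at-0], G5=1, G6=1, G7=0, G8=1, G9=1.
So the outputs are Y1=0, Y2=1. (Without the fault they would be Y1=1, Y2=1.)

Y1=0, Y2=1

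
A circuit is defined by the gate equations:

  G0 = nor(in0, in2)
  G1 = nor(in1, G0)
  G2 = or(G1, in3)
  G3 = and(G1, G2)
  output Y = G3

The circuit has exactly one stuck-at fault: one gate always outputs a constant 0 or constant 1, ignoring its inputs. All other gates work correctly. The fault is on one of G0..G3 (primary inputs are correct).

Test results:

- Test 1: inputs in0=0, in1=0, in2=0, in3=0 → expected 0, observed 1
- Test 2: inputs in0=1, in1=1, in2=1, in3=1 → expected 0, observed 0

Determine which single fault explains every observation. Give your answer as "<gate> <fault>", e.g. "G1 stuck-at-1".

Fault-free values for test 1 (in0=0, in1=0, in2=0, in3=0): G0=1, G1=0, G2=0, G3=0, giving Y=0. Observed 1.
Test 1: faults giving observed 1 are {G0 stuck-at-0, G1 stuck-at-1, G3 stuck-at-1}.
Test 2 (in0=1, in1=1, in2=1, in3=1): fault-free G0=0, G1=0, G2=1, G3=0 → 0; observed 0. Eliminates G1 stuck-at-1, G3 stuck-at-1.
Only G0 stuck-at-0 is consistent with every test.

G0 stuck-at-0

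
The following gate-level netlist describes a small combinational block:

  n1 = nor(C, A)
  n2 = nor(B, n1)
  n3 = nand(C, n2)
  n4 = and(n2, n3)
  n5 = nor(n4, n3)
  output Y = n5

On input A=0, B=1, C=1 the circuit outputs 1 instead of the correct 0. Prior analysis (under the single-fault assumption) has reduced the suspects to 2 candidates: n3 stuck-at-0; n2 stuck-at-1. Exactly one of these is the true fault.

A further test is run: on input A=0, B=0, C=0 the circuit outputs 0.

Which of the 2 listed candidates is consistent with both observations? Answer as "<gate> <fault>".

Evaluate each candidate on input A=0, B=0, C=0:
  n3 stuck-at-0: n1=1, n2=0, n3=0 [stuck-at-0], n4=0, n5=1 → 1 — eliminated
  n2 stuck-at-1: n1=1, n2=1 [stuck-at-1], n3=1, n4=1, n5=0 → 0 — matches
Only n2 stuck-at-1 reproduces the observed 0.

n2 stuck-at-1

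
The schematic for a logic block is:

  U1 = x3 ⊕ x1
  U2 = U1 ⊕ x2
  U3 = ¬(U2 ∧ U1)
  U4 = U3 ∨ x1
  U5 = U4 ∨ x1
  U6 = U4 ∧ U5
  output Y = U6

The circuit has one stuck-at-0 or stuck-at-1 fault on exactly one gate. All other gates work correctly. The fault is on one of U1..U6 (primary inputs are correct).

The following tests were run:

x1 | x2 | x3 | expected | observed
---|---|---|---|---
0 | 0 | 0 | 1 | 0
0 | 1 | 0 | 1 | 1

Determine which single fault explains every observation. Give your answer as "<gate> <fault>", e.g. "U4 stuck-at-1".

Fault-free values for test 1 (x1=0, x2=0, x3=0): U1=0, U2=0, U3=1, U4=1, U5=1, U6=1, giving Y=1. Observed 0.
Test 1: faults giving observed 0 are {U1 stuck-at-1, U3 stuck-at-0, U4 stuck-at-0, U5 stuck-at-0, U6 stuck-at-0}.
Test 2 (x1=0, x2=1, x3=0): fault-free U1=0, U2=1, U3=1, U4=1, U5=1, U6=1 → 1; observed 1. Eliminates U3 stuck-at-0, U4 stuck-at-0, U5 stuck-at-0, U6 stuck-at-0.
Only U1 stuck-at-1 is consistent with every test.

U1 stuck-at-1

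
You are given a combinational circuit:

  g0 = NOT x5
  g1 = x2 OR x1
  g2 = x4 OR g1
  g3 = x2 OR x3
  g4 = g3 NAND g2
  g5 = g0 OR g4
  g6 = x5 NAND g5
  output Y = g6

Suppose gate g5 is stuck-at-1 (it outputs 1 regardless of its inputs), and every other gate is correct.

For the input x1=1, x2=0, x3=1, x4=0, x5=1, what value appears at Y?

Propagate with g5 forced: g0=0, g1=1, g2=1, g3=1, g4=0, g5=1 [stuck-at-1], g6=0.
So Y = 0. (Without the fault it would be 1.)

0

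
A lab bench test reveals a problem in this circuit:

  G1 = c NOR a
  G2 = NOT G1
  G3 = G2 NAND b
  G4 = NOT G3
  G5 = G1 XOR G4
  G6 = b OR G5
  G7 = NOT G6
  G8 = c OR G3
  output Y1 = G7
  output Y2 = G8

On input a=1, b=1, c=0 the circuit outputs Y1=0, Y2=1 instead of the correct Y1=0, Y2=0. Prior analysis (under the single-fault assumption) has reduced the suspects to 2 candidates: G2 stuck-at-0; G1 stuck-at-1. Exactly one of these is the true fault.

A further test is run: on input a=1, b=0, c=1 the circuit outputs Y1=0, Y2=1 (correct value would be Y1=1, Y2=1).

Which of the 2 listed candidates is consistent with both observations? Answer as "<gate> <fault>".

Evaluate each candidate on input a=1, b=0, c=1:
  G2 stuck-at-0: G1=0, G2=0 [stuck-at-0], G3=1, G4=0, G5=0, G6=0, G7=1, G8=1 → Y1=1, Y2=1 — eliminated
  G1 stuck-at-1: G1=1 [stuck-at-1], G2=0, G3=1, G4=0, G5=1, G6=1, G7=0, G8=1 → Y1=0, Y2=1 — matches
Only G1 stuck-at-1 reproduces the observed Y1=0, Y2=1.

G1 stuck-at-1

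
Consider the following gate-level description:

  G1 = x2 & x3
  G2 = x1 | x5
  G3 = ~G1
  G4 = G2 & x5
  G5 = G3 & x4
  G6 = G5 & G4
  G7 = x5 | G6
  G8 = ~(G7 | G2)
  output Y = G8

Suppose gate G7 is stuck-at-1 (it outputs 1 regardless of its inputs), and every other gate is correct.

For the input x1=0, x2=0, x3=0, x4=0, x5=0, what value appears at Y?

Propagate with G7 forced: G1=0, G2=0, G3=1, G4=0, G5=0, G6=0, G7=1 [stuck-at-1], G8=0.
So Y = 0. (Without the fault it would be 1.)

0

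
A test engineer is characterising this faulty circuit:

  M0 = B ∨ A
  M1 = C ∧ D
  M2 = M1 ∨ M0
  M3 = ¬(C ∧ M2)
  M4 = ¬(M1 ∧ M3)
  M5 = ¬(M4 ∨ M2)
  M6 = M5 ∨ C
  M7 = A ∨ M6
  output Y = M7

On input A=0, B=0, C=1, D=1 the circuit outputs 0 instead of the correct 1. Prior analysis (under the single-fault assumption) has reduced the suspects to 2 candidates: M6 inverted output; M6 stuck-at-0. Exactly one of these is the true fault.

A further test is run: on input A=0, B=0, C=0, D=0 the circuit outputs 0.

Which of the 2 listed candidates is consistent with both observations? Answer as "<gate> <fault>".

M6 stuck-at-0

Evaluate each candidate on input A=0, B=0, C=0, D=0:
  M6 inverted output: M0=0, M1=0, M2=0, M3=1, M4=1, M5=0, M6=1 [inverted output], M7=1 → 1 — eliminated
  M6 stuck-at-0: M0=0, M1=0, M2=0, M3=1, M4=1, M5=0, M6=0 [stuck-at-0], M7=0 → 0 — matches
Only M6 stuck-at-0 reproduces the observed 0.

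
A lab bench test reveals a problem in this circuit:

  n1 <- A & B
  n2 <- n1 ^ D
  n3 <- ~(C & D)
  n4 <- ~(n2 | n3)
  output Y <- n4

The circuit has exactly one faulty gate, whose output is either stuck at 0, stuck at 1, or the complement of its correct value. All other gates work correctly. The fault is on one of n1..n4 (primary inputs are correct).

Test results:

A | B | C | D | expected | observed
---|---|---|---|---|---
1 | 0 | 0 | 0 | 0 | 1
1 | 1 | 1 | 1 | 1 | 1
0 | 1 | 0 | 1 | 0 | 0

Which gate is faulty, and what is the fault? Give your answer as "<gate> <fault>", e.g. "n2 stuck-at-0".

n3 stuck-at-0

Fault-free values for test 1 (A=1, B=0, C=0, D=0): n1=0, n2=0, n3=1, n4=0, giving Y=0. Observed 1.
Test 1: faults giving observed 1 are {n3 stuck-at-0, n3 inverted output, n4 stuck-at-1, n4 inverted output}.
Test 2 (A=1, B=1, C=1, D=1): fault-free n1=1, n2=0, n3=0, n4=1 → 1; observed 1. Eliminates n3 inverted output, n4 inverted output.
Test 3 (A=0, B=1, C=0, D=1): fault-free n1=0, n2=1, n3=1, n4=0 → 0; observed 0. Eliminates n4 stuck-at-1.
Only n3 stuck-at-0 is consistent with every test.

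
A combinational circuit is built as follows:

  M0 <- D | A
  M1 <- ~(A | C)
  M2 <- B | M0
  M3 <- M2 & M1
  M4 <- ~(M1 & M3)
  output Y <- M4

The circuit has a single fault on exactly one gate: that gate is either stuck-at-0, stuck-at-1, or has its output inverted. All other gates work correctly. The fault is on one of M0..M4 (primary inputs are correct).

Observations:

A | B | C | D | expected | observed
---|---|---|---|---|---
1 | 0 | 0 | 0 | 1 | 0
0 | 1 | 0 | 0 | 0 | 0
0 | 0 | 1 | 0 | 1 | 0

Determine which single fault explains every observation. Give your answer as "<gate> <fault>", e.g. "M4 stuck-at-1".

M4 stuck-at-0

Fault-free values for test 1 (A=1, B=0, C=0, D=0): M0=1, M1=0, M2=1, M3=0, M4=1, giving Y=1. Observed 0.
Test 1: faults giving observed 0 are {M1 stuck-at-1, M1 inverted output, M4 stuck-at-0, M4 inverted output}.
Test 2 (A=0, B=1, C=0, D=0): fault-free M0=0, M1=1, M2=1, M3=1, M4=0 → 0; observed 0. Eliminates M1 inverted output, M4 inverted output.
Test 3 (A=0, B=0, C=1, D=0): fault-free M0=0, M1=0, M2=0, M3=0, M4=1 → 1; observed 0. Eliminates M1 stuck-at-1.
Only M4 stuck-at-0 is consistent with every test.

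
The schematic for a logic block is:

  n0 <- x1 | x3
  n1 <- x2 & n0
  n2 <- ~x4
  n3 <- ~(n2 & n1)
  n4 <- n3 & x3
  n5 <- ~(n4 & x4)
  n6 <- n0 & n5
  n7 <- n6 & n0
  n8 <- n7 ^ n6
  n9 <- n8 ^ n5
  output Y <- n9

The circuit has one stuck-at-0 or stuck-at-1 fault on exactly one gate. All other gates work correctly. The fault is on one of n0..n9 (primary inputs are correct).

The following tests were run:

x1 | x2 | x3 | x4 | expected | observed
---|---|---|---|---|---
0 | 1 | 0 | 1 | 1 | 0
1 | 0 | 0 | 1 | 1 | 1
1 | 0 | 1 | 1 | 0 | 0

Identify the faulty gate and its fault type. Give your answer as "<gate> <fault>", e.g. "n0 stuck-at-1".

Fault-free values for test 1 (x1=0, x2=1, x3=0, x4=1): n0=0, n1=0, n2=0, n3=1, n4=0, n5=1, n6=0, n7=0, n8=0, n9=1, giving Y=1. Observed 0.
Test 1: faults giving observed 0 are {n4 stuck-at-1, n5 stuck-at-0, n6 stuck-at-1, n7 stuck-at-1, n8 stuck-at-1, n9 stuck-at-0}.
Test 2 (x1=1, x2=0, x3=0, x4=1): fault-free n0=1, n1=0, n2=0, n3=1, n4=0, n5=1, n6=1, n7=1, n8=0, n9=1 → 1; observed 1. Eliminates n4 stuck-at-1, n5 stuck-at-0, n8 stuck-at-1, n9 stuck-at-0.
Test 3 (x1=1, x2=0, x3=1, x4=1): fault-free n0=1, n1=0, n2=0, n3=1, n4=1, n5=0, n6=0, n7=0, n8=0, n9=0 → 0; observed 0. Eliminates n7 stuck-at-1.
Only n6 stuck-at-1 is consistent with every test.

n6 stuck-at-1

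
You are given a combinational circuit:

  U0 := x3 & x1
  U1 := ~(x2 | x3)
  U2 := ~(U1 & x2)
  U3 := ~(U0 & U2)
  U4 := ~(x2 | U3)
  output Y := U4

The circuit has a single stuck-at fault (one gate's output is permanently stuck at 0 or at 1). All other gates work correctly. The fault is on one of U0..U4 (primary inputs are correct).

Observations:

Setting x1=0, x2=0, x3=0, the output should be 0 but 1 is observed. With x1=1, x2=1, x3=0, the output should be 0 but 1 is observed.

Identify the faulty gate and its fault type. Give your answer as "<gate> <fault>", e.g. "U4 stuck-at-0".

Fault-free values for test 1 (x1=0, x2=0, x3=0): U0=0, U1=1, U2=1, U3=1, U4=0, giving Y=0. Observed 1.
Test 1: faults giving observed 1 are {U0 stuck-at-1, U3 stuck-at-0, U4 stuck-at-1}.
Test 2 (x1=1, x2=1, x3=0): fault-free U0=0, U1=0, U2=1, U3=1, U4=0 → 0; observed 1. Eliminates U0 stuck-at-1, U3 stuck-at-0.
Only U4 stuck-at-1 is consistent with every test.

U4 stuck-at-1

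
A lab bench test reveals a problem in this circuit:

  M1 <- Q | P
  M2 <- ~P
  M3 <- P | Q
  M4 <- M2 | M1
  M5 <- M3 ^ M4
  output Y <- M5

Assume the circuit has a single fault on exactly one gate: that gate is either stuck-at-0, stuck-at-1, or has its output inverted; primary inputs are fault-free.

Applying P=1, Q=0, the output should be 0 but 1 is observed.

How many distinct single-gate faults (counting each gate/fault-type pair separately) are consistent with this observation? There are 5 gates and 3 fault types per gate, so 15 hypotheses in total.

8

Fault-free: M1=1, M2=0, M3=1, M4=1, M5=0 → 0. Observed 1.
  M1: stuck-at-0, inverted output ✓; others ✗
  M2: none of the 3 fault types match ✗
  M3: stuck-at-0, inverted output ✓; others ✗
  M4: stuck-at-0, inverted output ✓; others ✗
  M5: stuck-at-1, inverted output ✓; others ✗
Consistent faults: {M1 stuck-at-0, M1 inverted output, M3 stuck-at-0, M3 inverted output, M4 stuck-at-0, M4 inverted output, M5 stuck-at-1, M5 inverted output} — 8 in all.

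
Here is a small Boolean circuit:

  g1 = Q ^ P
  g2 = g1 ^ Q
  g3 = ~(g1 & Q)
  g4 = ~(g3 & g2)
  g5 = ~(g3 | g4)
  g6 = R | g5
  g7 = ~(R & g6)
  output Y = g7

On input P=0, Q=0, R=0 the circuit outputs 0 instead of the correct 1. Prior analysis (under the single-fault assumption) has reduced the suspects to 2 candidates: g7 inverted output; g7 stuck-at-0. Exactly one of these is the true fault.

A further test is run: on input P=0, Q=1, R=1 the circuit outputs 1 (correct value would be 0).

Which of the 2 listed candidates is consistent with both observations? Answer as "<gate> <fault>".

Evaluate each candidate on input P=0, Q=1, R=1:
  g7 inverted output: g1=1, g2=0, g3=0, g4=1, g5=0, g6=1, g7=1 [inverted output] → 1 — matches
  g7 stuck-at-0: g1=1, g2=0, g3=0, g4=1, g5=0, g6=1, g7=0 [stuck-at-0] → 0 — eliminated
Only g7 inverted output reproduces the observed 1.

g7 inverted output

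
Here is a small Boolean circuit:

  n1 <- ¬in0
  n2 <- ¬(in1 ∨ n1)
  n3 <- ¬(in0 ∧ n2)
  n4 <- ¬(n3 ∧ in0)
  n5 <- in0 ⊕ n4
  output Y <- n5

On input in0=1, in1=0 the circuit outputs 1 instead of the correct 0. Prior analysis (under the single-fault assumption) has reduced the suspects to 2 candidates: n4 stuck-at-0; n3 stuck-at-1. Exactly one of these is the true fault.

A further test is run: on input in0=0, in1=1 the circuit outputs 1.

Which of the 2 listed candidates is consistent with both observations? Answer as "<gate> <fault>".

Evaluate each candidate on input in0=0, in1=1:
  n4 stuck-at-0: n1=1, n2=0, n3=1, n4=0 [stuck-at-0], n5=0 → 0 — eliminated
  n3 stuck-at-1: n1=1, n2=0, n3=1 [stuck-at-1], n4=1, n5=1 → 1 — matches
Only n3 stuck-at-1 reproduces the observed 1.

n3 stuck-at-1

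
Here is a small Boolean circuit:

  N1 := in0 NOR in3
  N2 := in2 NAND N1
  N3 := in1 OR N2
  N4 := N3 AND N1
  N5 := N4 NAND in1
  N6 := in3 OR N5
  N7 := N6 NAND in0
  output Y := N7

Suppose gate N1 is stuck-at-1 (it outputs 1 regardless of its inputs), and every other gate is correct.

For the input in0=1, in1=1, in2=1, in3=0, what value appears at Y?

Propagate with N1 forced: N1=1 [stuck-at-1], N2=0, N3=1, N4=1, N5=0, N6=0, N7=1.
So Y = 1. (Without the fault it would be 0.)

1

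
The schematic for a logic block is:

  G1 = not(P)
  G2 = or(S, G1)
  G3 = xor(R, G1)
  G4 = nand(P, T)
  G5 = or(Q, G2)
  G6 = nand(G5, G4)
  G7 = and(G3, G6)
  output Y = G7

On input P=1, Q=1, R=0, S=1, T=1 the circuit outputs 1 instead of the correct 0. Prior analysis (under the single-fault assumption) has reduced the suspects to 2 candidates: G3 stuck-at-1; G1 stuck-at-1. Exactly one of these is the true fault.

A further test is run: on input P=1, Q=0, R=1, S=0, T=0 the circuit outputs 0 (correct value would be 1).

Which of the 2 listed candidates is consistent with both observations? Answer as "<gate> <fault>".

Evaluate each candidate on input P=1, Q=0, R=1, S=0, T=0:
  G3 stuck-at-1: G1=0, G2=0, G3=1 [stuck-at-1], G4=1, G5=0, G6=1, G7=1 → 1 — eliminated
  G1 stuck-at-1: G1=1 [stuck-at-1], G2=1, G3=0, G4=1, G5=1, G6=0, G7=0 → 0 — matches
Only G1 stuck-at-1 reproduces the observed 0.

G1 stuck-at-1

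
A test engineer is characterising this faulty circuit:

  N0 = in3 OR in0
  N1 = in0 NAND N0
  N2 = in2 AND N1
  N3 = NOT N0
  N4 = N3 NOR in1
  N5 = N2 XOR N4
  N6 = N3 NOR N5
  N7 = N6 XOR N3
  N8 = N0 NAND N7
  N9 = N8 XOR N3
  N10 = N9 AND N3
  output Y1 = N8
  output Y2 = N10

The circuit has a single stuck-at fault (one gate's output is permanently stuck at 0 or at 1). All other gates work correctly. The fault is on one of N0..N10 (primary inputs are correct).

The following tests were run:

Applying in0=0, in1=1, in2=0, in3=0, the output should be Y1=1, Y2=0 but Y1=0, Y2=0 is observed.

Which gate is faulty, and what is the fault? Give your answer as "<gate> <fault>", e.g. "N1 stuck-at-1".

N0 stuck-at-1

Fault-free values for test 1 (in0=0, in1=1, in2=0, in3=0): N0=0, N1=1, N2=0, N3=1, N4=0, N5=0, N6=0, N7=1, N8=1, N9=0, N10=0, giving Y1=1, Y2=0. Observed Y1=0, Y2=0.
Test 1: faults giving observed Y1=0, Y2=0 are {N0 stuck-at-1}.
Only N0 stuck-at-1 is consistent with every test.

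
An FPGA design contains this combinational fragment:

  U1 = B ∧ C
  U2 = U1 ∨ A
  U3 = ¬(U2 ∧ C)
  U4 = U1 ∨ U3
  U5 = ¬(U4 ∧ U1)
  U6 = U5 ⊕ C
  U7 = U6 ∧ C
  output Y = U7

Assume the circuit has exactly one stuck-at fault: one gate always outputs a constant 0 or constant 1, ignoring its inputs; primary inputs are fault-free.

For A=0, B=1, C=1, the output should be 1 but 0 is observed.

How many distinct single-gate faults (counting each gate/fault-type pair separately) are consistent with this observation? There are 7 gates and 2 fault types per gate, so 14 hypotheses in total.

5

Fault-free: U1=1, U2=1, U3=0, U4=1, U5=0, U6=1, U7=1 → 1. Observed 0.
  U1 stuck-at-0: output 0 ✓
  U1 stuck-at-1: output 1 ✗
  U2 stuck-at-0: output 1 ✗
  U2 stuck-at-1: output 1 ✗
  U3 stuck-at-0: output 1 ✗
  U3 stuck-at-1: output 1 ✗
  U4 stuck-at-0: output 0 ✓
  U4 stuck-at-1: output 1 ✗
  U5 stuck-at-0: output 1 ✗
  U5 stuck-at-1: output 0 ✓
  U6 stuck-at-0: output 0 ✓
  U6 stuck-at-1: output 1 ✗
  U7 stuck-at-0: output 0 ✓
  U7 stuck-at-1: output 1 ✗
Consistent faults: {U1 stuck-at-0, U4 stuck-at-0, U5 stuck-at-1, U6 stuck-at-0, U7 stuck-at-0} — 5 in all.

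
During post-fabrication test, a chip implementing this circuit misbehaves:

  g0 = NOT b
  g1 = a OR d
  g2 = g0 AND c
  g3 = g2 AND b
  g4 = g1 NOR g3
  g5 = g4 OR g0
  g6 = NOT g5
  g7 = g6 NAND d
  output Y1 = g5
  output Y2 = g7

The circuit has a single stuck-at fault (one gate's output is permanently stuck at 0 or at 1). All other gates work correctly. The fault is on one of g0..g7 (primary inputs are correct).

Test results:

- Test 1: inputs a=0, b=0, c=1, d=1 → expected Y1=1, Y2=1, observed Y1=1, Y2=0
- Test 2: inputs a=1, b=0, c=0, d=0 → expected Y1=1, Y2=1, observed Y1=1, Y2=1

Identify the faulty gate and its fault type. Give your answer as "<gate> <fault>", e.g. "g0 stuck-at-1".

g6 stuck-at-1

Fault-free values for test 1 (a=0, b=0, c=1, d=1): g0=1, g1=1, g2=1, g3=0, g4=0, g5=1, g6=0, g7=1, giving Y1=1, Y2=1. Observed Y1=1, Y2=0.
Test 1: faults giving observed Y1=1, Y2=0 are {g6 stuck-at-1, g7 stuck-at-0}.
Test 2 (a=1, b=0, c=0, d=0): fault-free g0=1, g1=1, g2=0, g3=0, g4=0, g5=1, g6=0, g7=1 → Y1=1, Y2=1; observed Y1=1, Y2=1. Eliminates g7 stuck-at-0.
Only g6 stuck-at-1 is consistent with every test.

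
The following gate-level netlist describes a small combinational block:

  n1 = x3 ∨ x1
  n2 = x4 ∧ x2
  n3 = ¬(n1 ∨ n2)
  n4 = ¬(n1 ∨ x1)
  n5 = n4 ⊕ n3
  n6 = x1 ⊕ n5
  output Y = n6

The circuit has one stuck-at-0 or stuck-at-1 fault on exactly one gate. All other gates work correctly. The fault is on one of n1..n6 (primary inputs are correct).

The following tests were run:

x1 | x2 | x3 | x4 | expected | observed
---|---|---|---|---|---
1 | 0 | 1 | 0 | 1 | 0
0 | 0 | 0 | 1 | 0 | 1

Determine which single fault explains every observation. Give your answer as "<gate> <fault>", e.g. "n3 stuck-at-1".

Fault-free values for test 1 (x1=1, x2=0, x3=1, x4=0): n1=1, n2=0, n3=0, n4=0, n5=0, n6=1, giving Y=1. Observed 0.
Test 1: faults giving observed 0 are {n1 stuck-at-0, n3 stuck-at-1, n4 stuck-at-1, n5 stuck-at-1, n6 stuck-at-0}.
Test 2 (x1=0, x2=0, x3=0, x4=1): fault-free n1=0, n2=0, n3=1, n4=1, n5=0, n6=0 → 0; observed 1. Eliminates n1 stuck-at-0, n3 stuck-at-1, n4 stuck-at-1, n6 stuck-at-0.
Only n5 stuck-at-1 is consistent with every test.

n5 stuck-at-1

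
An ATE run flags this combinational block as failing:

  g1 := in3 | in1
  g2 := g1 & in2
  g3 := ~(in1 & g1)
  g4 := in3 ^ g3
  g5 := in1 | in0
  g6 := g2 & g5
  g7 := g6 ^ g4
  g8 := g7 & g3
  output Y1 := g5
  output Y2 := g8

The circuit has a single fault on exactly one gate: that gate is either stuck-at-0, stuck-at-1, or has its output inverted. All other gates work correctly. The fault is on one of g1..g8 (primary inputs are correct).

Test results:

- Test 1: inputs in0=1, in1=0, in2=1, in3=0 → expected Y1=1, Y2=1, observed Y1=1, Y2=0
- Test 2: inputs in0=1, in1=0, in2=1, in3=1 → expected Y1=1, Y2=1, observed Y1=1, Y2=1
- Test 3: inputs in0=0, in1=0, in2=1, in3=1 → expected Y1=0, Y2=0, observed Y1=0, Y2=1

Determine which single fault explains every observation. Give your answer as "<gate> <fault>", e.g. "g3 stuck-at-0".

g6 stuck-at-1

Fault-free values for test 1 (in0=1, in1=0, in2=1, in3=0): g1=0, g2=0, g3=1, g4=1, g5=1, g6=0, g7=1, g8=1, giving Y1=1, Y2=1. Observed Y1=1, Y2=0.
Test 1: faults giving observed Y1=1, Y2=0 are {g1 stuck-at-1, g1 inverted output, g2 stuck-at-1, g2 inverted output, g3 stuck-at-0, g3 inverted output, g4 stuck-at-0, g4 inverted output, g6 stuck-at-1, g6 inverted output, g7 stuck-at-0, g7 inverted output, g8 stuck-at-0, g8 inverted output}.
Test 2 (in0=1, in1=0, in2=1, in3=1): fault-free g1=1, g2=1, g3=1, g4=0, g5=1, g6=1, g7=1, g8=1 → Y1=1, Y2=1; observed Y1=1, Y2=1. Eliminates g1 inverted output, g2 inverted output, g3 stuck-at-0, g3 inverted output, g4 inverted output, g6 inverted output, g7 stuck-at-0, g7 inverted output, g8 stuck-at-0, g8 inverted output.
Test 3 (in0=0, in1=0, in2=1, in3=1): fault-free g1=1, g2=1, g3=1, g4=0, g5=0, g6=0, g7=0, g8=0 → Y1=0, Y2=0; observed Y1=0, Y2=1. Eliminates g1 stuck-at-1, g2 stuck-at-1, g4 stuck-at-0.
Only g6 stuck-at-1 is consistent with every test.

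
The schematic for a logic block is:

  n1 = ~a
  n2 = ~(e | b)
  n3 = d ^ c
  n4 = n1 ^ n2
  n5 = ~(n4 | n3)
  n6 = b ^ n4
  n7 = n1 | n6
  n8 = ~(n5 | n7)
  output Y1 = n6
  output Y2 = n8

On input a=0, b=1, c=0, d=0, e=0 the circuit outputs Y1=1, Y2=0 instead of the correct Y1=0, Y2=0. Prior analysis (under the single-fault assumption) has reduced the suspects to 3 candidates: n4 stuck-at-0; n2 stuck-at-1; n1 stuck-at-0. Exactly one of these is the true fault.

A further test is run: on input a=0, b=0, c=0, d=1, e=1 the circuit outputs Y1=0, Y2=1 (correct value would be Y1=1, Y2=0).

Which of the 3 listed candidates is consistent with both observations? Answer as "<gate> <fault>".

n1 stuck-at-0

Evaluate each candidate on input a=0, b=0, c=0, d=1, e=1:
  n4 stuck-at-0: n1=1, n2=0, n3=1, n4=0 [stuck-at-0], n5=0, n6=0, n7=1, n8=0 → Y1=0, Y2=0 — eliminated
  n2 stuck-at-1: n1=1, n2=1 [stuck-at-1], n3=1, n4=0, n5=0, n6=0, n7=1, n8=0 → Y1=0, Y2=0 — eliminated
  n1 stuck-at-0: n1=0 [stuck-at-0], n2=0, n3=1, n4=0, n5=0, n6=0, n7=0, n8=1 → Y1=0, Y2=1 — matches
Only n1 stuck-at-0 reproduces the observed Y1=0, Y2=1.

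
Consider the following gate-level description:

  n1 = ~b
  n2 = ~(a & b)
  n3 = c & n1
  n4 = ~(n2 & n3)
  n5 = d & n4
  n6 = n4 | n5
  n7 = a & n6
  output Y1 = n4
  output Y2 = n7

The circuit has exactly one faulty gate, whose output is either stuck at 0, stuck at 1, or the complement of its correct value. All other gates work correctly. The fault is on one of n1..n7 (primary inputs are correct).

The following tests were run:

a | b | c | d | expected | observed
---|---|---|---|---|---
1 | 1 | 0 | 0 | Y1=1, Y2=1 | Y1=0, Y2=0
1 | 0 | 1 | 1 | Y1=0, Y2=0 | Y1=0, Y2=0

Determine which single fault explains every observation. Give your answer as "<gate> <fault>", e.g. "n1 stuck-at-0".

Fault-free values for test 1 (a=1, b=1, c=0, d=0): n1=0, n2=0, n3=0, n4=1, n5=0, n6=1, n7=1, giving Y1=1, Y2=1. Observed Y1=0, Y2=0.
Test 1: faults giving observed Y1=0, Y2=0 are {n4 stuck-at-0, n4 inverted output}.
Test 2 (a=1, b=0, c=1, d=1): fault-free n1=1, n2=1, n3=1, n4=0, n5=0, n6=0, n7=0 → Y1=0, Y2=0; observed Y1=0, Y2=0. Eliminates n4 inverted output.
Only n4 stuck-at-0 is consistent with every test.

n4 stuck-at-0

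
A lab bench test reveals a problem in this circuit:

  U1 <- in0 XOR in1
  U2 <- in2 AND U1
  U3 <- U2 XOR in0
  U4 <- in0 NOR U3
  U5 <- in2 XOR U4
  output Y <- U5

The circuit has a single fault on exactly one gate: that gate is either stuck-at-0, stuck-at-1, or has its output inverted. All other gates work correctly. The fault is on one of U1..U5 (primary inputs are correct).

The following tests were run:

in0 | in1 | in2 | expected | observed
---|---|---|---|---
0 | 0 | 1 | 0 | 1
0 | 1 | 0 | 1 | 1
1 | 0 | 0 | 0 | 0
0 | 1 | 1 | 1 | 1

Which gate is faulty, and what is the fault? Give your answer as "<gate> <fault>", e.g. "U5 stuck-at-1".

U1 stuck-at-1

Fault-free values for test 1 (in0=0, in1=0, in2=1): U1=0, U2=0, U3=0, U4=1, U5=0, giving Y=0. Observed 1.
Test 1: faults giving observed 1 are {U1 stuck-at-1, U1 inverted output, U2 stuck-at-1, U2 inverted output, U3 stuck-at-1, U3 inverted output, U4 stuck-at-0, U4 inverted output, U5 stuck-at-1, U5 inverted output}.
Test 2 (in0=0, in1=1, in2=0): fault-free U1=1, U2=0, U3=0, U4=1, U5=1 → 1; observed 1. Eliminates U2 stuck-at-1, U2 inverted output, U3 stuck-at-1, U3 inverted output, U4 stuck-at-0, U4 inverted output, U5 inverted output.
Test 3 (in0=1, in1=0, in2=0): fault-free U1=1, U2=0, U3=1, U4=0, U5=0 → 0; observed 0. Eliminates U5 stuck-at-1.
Test 4 (in0=0, in1=1, in2=1): fault-free U1=1, U2=1, U3=1, U4=0, U5=1 → 1; observed 1. Eliminates U1 inverted output.
Only U1 stuck-at-1 is consistent with every test.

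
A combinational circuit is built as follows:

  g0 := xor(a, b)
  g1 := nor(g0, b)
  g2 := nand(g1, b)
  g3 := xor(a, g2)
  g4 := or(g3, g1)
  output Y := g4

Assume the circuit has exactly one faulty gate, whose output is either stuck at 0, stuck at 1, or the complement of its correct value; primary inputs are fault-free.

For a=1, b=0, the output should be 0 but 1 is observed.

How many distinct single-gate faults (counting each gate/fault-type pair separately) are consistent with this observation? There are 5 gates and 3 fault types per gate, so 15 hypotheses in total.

Fault-free: g0=1, g1=0, g2=1, g3=0, g4=0 → 0. Observed 1.
  g0: stuck-at-0, inverted output ✓; others ✗
  g1: stuck-at-1, inverted output ✓; others ✗
  g2: stuck-at-0, inverted output ✓; others ✗
  g3: stuck-at-1, inverted output ✓; others ✗
  g4: stuck-at-1, inverted output ✓; others ✗
Consistent faults: {g0 stuck-at-0, g0 inverted output, g1 stuck-at-1, g1 inverted output, g2 stuck-at-0, g2 inverted output, g3 stuck-at-1, g3 inverted output, g4 stuck-at-1, g4 inverted output} — 10 in all.

10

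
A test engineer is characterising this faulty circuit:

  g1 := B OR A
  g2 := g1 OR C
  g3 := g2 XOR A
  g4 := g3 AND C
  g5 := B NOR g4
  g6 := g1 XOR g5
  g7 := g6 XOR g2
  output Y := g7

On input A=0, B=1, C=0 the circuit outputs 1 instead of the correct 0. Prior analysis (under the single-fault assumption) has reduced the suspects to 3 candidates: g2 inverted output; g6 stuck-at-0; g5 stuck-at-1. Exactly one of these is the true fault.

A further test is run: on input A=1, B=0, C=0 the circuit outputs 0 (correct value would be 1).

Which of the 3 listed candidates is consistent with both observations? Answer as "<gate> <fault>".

Evaluate each candidate on input A=1, B=0, C=0:
  g2 inverted output: g1=1, g2=0 [inverted output], g3=1, g4=0, g5=1, g6=0, g7=0 → 0 — matches
  g6 stuck-at-0: g1=1, g2=1, g3=0, g4=0, g5=1, g6=0 [stuck-at-0], g7=1 → 1 — eliminated
  g5 stuck-at-1: g1=1, g2=1, g3=0, g4=0, g5=1 [stuck-at-1], g6=0, g7=1 → 1 — eliminated
Only g2 inverted output reproduces the observed 0.

g2 inverted output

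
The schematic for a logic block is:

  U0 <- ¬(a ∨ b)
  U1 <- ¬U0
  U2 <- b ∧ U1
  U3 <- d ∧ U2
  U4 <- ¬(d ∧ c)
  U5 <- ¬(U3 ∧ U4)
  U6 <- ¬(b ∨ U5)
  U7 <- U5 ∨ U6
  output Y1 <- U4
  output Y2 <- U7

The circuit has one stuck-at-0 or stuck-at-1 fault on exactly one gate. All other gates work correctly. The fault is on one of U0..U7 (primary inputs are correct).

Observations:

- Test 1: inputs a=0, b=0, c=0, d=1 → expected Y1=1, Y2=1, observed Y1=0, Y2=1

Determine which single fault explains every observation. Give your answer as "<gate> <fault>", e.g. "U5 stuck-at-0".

U4 stuck-at-0

Fault-free values for test 1 (a=0, b=0, c=0, d=1): U0=1, U1=0, U2=0, U3=0, U4=1, U5=1, U6=0, U7=1, giving Y1=1, Y2=1. Observed Y1=0, Y2=1.
Test 1: faults giving observed Y1=0, Y2=1 are {U4 stuck-at-0}.
Only U4 stuck-at-0 is consistent with every test.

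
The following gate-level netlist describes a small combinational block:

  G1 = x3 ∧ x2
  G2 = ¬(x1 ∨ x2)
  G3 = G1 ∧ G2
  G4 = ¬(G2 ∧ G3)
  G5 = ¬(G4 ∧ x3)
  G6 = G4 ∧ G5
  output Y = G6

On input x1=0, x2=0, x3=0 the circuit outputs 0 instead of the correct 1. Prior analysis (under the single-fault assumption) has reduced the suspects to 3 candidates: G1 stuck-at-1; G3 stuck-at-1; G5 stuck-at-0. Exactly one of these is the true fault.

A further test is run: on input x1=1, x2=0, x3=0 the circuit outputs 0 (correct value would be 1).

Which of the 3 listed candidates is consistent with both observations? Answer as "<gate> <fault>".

Evaluate each candidate on input x1=1, x2=0, x3=0:
  G1 stuck-at-1: G1=1 [stuck-at-1], G2=0, G3=0, G4=1, G5=1, G6=1 → 1 — eliminated
  G3 stuck-at-1: G1=0, G2=0, G3=1 [stuck-at-1], G4=1, G5=1, G6=1 → 1 — eliminated
  G5 stuck-at-0: G1=0, G2=0, G3=0, G4=1, G5=0 [stuck-at-0], G6=0 → 0 — matches
Only G5 stuck-at-0 reproduces the observed 0.

G5 stuck-at-0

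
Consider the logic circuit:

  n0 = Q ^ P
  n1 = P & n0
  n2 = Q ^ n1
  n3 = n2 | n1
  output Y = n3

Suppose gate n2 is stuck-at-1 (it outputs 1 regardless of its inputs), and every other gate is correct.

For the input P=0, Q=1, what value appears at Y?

1

Propagate with n2 forced: n0=1, n1=0, n2=1 [stuck-at-1], n3=1.
So Y = 1. (Same as the fault-free value — the fault is masked on this input.)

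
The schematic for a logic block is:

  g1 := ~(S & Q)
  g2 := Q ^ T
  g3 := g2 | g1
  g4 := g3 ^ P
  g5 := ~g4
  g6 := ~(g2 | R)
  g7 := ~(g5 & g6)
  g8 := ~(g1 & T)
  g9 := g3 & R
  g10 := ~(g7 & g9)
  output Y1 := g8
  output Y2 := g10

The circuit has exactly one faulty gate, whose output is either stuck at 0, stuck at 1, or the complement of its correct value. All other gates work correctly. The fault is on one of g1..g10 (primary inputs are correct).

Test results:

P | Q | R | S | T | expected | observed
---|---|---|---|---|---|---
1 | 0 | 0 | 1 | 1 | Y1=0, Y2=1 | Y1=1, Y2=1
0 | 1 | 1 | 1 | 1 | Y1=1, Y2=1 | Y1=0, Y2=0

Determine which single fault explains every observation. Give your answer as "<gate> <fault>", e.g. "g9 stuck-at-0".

Fault-free values for test 1 (P=1, Q=0, R=0, S=1, T=1): g1=1, g2=1, g3=1, g4=0, g5=1, g6=0, g7=1, g8=0, g9=0, g10=1, giving Y1=0, Y2=1. Observed Y1=1, Y2=1.
Test 1: faults giving observed Y1=1, Y2=1 are {g1 stuck-at-0, g1 inverted output, g8 stuck-at-1, g8 inverted output}.
Test 2 (P=0, Q=1, R=1, S=1, T=1): fault-free g1=0, g2=0, g3=0, g4=0, g5=1, g6=0, g7=1, g8=1, g9=0, g10=1 → Y1=1, Y2=1; observed Y1=0, Y2=0. Eliminates g1 stuck-at-0, g8 stuck-at-1, g8 inverted output.
Only g1 inverted output is consistent with every test.

g1 inverted output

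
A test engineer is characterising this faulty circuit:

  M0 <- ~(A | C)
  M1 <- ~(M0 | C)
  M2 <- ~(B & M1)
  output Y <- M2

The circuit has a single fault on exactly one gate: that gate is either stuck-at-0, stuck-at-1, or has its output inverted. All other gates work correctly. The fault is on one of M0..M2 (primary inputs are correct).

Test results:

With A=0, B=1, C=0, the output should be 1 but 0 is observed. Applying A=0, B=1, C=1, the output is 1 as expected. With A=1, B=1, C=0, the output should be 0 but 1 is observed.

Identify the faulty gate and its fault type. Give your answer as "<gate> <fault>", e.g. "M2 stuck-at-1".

Fault-free values for test 1 (A=0, B=1, C=0): M0=1, M1=0, M2=1, giving Y=1. Observed 0.
Test 1: faults giving observed 0 are {M0 stuck-at-0, M0 inverted output, M1 stuck-at-1, M1 inverted output, M2 stuck-at-0, M2 inverted output}.
Test 2 (A=0, B=1, C=1): fault-free M0=0, M1=0, M2=1 → 1; observed 1. Eliminates M1 stuck-at-1, M1 inverted output, M2 stuck-at-0, M2 inverted output.
Test 3 (A=1, B=1, C=0): fault-free M0=0, M1=1, M2=0 → 0; observed 1. Eliminates M0 stuck-at-0.
Only M0 inverted output is consistent with every test.

M0 inverted output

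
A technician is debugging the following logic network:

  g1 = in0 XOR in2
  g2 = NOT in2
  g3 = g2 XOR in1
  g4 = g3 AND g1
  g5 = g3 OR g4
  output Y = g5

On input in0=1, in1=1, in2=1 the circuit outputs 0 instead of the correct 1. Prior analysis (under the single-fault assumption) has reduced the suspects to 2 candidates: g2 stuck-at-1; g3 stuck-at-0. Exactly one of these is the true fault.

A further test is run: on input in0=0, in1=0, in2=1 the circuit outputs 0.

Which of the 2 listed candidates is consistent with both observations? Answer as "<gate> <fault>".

g3 stuck-at-0

Evaluate each candidate on input in0=0, in1=0, in2=1:
  g2 stuck-at-1: g1=1, g2=1 [stuck-at-1], g3=1, g4=1, g5=1 → 1 — eliminated
  g3 stuck-at-0: g1=1, g2=0, g3=0 [stuck-at-0], g4=0, g5=0 → 0 — matches
Only g3 stuck-at-0 reproduces the observed 0.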